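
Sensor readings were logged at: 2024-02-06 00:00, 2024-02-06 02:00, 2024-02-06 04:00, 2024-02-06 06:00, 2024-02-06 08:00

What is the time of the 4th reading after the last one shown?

2024-02-06 16:00

Spacing: 2, 2, 2, 2 h — constant 2 h.
2024-02-06 08:00 + 2 h = 2024-02-06 10:00.
2024-02-06 10:00 + 2 h = 2024-02-06 12:00.
2024-02-06 12:00 + 2 h = 2024-02-06 14:00.
2024-02-06 14:00 + 2 h = 2024-02-06 16:00.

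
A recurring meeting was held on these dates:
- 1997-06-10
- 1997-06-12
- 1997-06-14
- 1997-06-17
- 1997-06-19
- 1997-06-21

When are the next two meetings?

1997-06-24, 1997-06-26

The gap pattern 2, 2, 3, 2, 2 repeats every 3 events.
These are the Tuesdays, Thursdays and Saturdays of each week.
The following Tuesday is 1997-06-24.
The following Thursday is 1997-06-26.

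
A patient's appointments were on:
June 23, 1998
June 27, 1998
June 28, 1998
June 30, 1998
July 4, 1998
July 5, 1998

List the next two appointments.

Gaps: 4, 1, 2, 4, 1 days — not constant, but cyclic with period 3.
The events fall on every Tuesday, Saturday and Sunday.
Next Tuesday: July 7, 1998.
The following Saturday is July 11, 1998.

July 7, 1998; July 11, 1998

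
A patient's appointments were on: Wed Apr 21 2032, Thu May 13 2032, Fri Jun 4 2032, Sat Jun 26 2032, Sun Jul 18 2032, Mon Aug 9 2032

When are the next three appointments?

The spacing is 22, 22, 22, 22, 22 days — always 22 days.
Mon Aug 9 2032 + 22 days = Tue Aug 31 2032.
Tue Aug 31 2032 + 22 days = Wed Sep 22 2032.
Wed Sep 22 2032 + 22 days = Thu Oct 14 2032.

Tue Aug 31 2032, Wed Sep 22 2032, Thu Oct 14 2032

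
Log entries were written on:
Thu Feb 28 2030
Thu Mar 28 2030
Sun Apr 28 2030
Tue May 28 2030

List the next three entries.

Fri Jun 28 2030, Sun Jul 28 2030, Wed Aug 28 2030

The day-of-month is always 28 (28, 31, 30 days between events).
So this recurs on the 28th of each month.
Next: June 2030 → Fri Jun 28 2030.
July 2030: Sun Jul 28 2030.
Next: August 2030 → Wed Aug 28 2030.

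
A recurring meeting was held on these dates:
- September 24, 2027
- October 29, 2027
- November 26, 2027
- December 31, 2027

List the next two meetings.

January 28, 2028; February 25, 2028

These are Fridays with 35, 28, 35-day gaps.
Each is the final Friday of its month — October 29, 2027 is past the 28th, so '4th Friday' doesn't fit.
January 2028 ends with Friday January 28, 2028.
Last Friday of February 2028: February 25, 2028.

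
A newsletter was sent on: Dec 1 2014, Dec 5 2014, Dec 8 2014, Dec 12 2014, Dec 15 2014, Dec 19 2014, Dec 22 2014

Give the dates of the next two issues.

Dec 26 2014, Dec 29 2014

Gaps: 4, 3, 4, 3, 4, 3 days — not constant, but cyclic with period 2.
The events fall on every Monday and Friday.
Next Friday: Dec 26 2014.
Next Monday: Dec 29 2014.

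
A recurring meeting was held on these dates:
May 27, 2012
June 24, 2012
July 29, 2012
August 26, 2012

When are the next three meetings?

Every date is a Sunday; gaps 28, 35, 28 days.
Each is the last Sunday of its month (at least one falls on the 29th or later, ruling out '4th Sunday').
September 2012 ends with Sunday September 30, 2012.
October 2012 ends with Sunday October 28, 2012.
Last Sunday of November 2012: November 25, 2012.

September 30, 2012; October 28, 2012; November 25, 2012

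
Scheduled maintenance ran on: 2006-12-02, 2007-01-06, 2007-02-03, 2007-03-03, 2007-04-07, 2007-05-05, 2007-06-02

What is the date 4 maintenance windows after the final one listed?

2007-10-06

Gaps: 35, 28, 28, 35, 28, 28 days — a mix of 28 and 35. Every date is a Saturday.
Each is the 1st Saturday of its month.
July 2007 — 1st Saturday is 2007-07-07.
August 2007 — 1st Saturday is 2007-08-04.
1st Saturday of September 2007: 2007-09-01.
October 2007 — 1st Saturday is 2007-10-06.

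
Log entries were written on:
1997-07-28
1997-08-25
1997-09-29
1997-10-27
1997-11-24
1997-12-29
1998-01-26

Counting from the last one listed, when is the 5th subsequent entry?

These are Mondays with 28, 35, 28, 28, 35, 28-day gaps.
Each is the final Monday of its month — 1997-09-29 is past the 28th, so '4th Monday' doesn't fit.
February 1998 ends with Monday 1998-02-23.
Last Monday of March 1998: 1998-03-30.
Last Monday of April 1998: 1998-04-27.
Last Monday of May 1998: 1998-05-25.
June 1998 ends with Monday 1998-06-29.

1998-06-29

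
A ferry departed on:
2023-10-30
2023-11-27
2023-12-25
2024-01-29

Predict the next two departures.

2024-02-26, 2024-03-25

These are Mondays with 28, 28, 35-day gaps.
Each is the final Monday of its month — 2023-10-30 is past the 28th, so '4th Monday' doesn't fit.
Last Monday of February 2024: 2024-02-26.
March 2024 ends with Monday 2024-03-25.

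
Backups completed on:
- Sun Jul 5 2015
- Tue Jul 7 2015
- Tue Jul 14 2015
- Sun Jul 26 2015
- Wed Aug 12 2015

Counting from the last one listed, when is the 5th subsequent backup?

Tue Jan 19 2016

The spacing grows by 5 each time: 2, 7, 12, 17 days.
Next gap: 22 days. Wed Aug 12 2015 + 22 days = Thu Sep 3 2015.
Next gap: 27 days. Thu Sep 3 2015 + 27 days = Wed Sep 30 2015.
Next gap: 32 days. Wed Sep 30 2015 + 32 days = Sun Nov 1 2015.
Next gap: 37 days. Sun Nov 1 2015 + 37 days = Tue Dec 8 2015.
Next gap: 42 days. Tue Dec 8 2015 + 42 days = Tue Jan 19 2016.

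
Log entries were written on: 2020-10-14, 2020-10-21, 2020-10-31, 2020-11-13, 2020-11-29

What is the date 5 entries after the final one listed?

Gaps: 7, 10, 13, 16 days — each gap is 3 larger than the previous one.
Next gap: 19 days. 2020-11-29 + 19 days = 2020-12-18.
Next gap: 22 days. 2020-12-18 + 22 days = 2021-01-09.
Next gap: 25 days. 2021-01-09 + 25 days = 2021-02-03.
Next gap: 28 days. 2021-02-03 + 28 days = 2021-03-03.
Next gap: 31 days. 2021-03-03 + 31 days = 2021-04-03.

2021-04-03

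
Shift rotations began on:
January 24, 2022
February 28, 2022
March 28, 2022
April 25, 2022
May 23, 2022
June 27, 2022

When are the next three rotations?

July 25, 2022; August 22, 2022; September 26, 2022

Gaps: 35, 28, 28, 28, 35 days — a mix of 28 and 35. Every date is a Monday.
Each is the 4th Monday of its month.
July 2022 — 4th Monday is July 25, 2022.
August 2022 — 4th Monday is August 22, 2022.
September 2022 — 4th Monday is September 26, 2022.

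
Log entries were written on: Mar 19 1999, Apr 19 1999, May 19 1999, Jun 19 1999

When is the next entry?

Each date is the 19th; the gaps (31, 30, 31) track the month lengths.
The rule is the 19th of each month.
Next: July 1999 → Jul 19 1999.

Jul 19 1999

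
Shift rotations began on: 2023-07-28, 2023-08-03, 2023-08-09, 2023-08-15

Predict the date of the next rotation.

2023-08-21

Gaps between consecutive events: 6, 6, 6 days — a constant 6-day interval.
2023-08-15 + 6 days = 2023-08-21.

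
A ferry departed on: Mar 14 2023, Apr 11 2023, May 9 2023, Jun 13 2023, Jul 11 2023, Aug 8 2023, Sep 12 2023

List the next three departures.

Gaps: 28, 28, 35, 28, 28, 35 days — a mix of 28 and 35. Every date is a Tuesday.
Each is the 2nd Tuesday of its month.
October 2023 — 2nd Tuesday is Oct 10 2023.
2nd Tuesday of November 2023: Nov 14 2023.
December 2023 — 2nd Tuesday is Dec 12 2023.

Oct 10 2023, Nov 14 2023, Dec 12 2023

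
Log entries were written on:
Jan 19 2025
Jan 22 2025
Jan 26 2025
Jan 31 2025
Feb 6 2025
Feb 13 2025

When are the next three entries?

Gaps: 3, 4, 5, 6, 7 days — each gap is 1 larger than the previous one.
Next gap: 8 days. Feb 13 2025 + 8 days = Feb 21 2025.
Next gap: 9 days. Feb 21 2025 + 9 days = Mar 2 2025.
Next gap: 10 days. Mar 2 2025 + 10 days = Mar 12 2025.

Feb 21 2025, Mar 2 2025, Mar 12 2025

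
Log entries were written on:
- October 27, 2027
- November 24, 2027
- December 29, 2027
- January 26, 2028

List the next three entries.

These are Wednesdays with 28, 35, 28-day gaps.
Each is the final Wednesday of its month — December 29, 2027 is past the 28th, so '4th Wednesday' doesn't fit.
February 2028 ends with Wednesday February 23, 2028.
Last Wednesday of March 2028: March 29, 2028.
Last Wednesday of April 2028: April 26, 2028.

February 23, 2028; March 29, 2028; April 26, 2028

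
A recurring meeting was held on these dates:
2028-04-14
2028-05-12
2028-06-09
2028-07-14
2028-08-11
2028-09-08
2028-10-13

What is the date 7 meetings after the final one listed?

These are Fridays at 28- or 35-day spacing (28, 28, 35, 28, 28, 35).
The pattern: 2nd Friday of the month.
2nd Friday of November 2028: 2028-11-10.
2nd Friday of December 2028: 2028-12-08.
January 2029 — 2nd Friday is 2029-01-12.
2nd Friday of February 2029: 2029-02-09.
March 2029 — 2nd Friday is 2029-03-09.
April 2029 — 2nd Friday is 2029-04-13.
May 2029 — 2nd Friday is 2029-05-11.

2029-05-11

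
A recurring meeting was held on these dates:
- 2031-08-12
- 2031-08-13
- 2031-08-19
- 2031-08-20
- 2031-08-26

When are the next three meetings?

2031-08-27, 2031-09-02, 2031-09-03

The gap pattern 1, 6, 1, 6 repeats every 2 events.
These are the Tuesdays and Wednesdays of each week.
The following Wednesday is 2031-08-27.
Next Tuesday: 2031-09-02.
The following Wednesday is 2031-09-03.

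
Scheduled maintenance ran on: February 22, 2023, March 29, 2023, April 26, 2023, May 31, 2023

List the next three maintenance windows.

All Wednesdays; the gaps (35, 28, 35) vary with month length.
This is the last Wednesday of each month.
Last Wednesday of June 2023: June 28, 2023.
July 2023 ends with Wednesday July 26, 2023.
August 2023 ends with Wednesday August 30, 2023.

June 28, 2023; July 26, 2023; August 30, 2023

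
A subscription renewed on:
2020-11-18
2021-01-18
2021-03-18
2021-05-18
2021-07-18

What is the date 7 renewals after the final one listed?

Each date is the 18th; the gaps (61, 59, 61, 61) track the month lengths.
The rule is the 18th of every 2 months.
September 2021: 2021-09-18.
November 2021: 2021-11-18.
Next: January 2022 → 2022-01-18.
Next: March 2022 → 2022-03-18.
May 2022: 2022-05-18.
Next: July 2022 → 2022-07-18.
September 2022: 2022-09-18.

2022-09-18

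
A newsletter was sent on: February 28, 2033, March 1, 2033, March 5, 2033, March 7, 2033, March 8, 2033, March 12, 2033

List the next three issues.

March 14, 2033; March 15, 2033; March 19, 2033

Gaps: 1, 4, 2, 1, 4 days — not constant, but cyclic with period 3.
The events fall on every Monday, Tuesday and Saturday.
The following Monday is March 14, 2033.
Next Tuesday: March 15, 2033.
Next Saturday: March 19, 2033.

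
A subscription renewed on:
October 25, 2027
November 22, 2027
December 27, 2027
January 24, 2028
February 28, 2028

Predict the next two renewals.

These are Mondays at 28- or 35-day spacing (28, 35, 28, 35).
The pattern: 4th Monday of the month.
4th Monday of March 2028: March 27, 2028.
April 2028 — 4th Monday is April 24, 2028.

March 27, 2028; April 24, 2028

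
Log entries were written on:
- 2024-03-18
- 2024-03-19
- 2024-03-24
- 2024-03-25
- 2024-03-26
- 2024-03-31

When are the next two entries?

The gap pattern 1, 5, 1, 1, 5 repeats every 3 events.
These are the Mondays, Tuesdays and Sundays of each week.
The following Monday is 2024-04-01.
Next Tuesday: 2024-04-02.

2024-04-01, 2024-04-02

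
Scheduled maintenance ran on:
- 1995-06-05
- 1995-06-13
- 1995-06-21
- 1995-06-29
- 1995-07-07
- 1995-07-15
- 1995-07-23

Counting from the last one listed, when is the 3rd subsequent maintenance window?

Every event comes 8 days after the last (8, 8, 8, 8, 8, 8).
1995-07-23 + 8 days = 1995-07-31.
1995-07-31 + 8 days = 1995-08-08.
1995-08-08 + 8 days = 1995-08-16.

1995-08-16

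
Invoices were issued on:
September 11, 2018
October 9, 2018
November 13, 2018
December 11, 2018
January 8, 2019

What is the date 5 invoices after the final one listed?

All dates are Tuesdays, 28, 35, 28, 28 days apart.
Specifically, the 2nd Tuesday of each month.
2nd Tuesday of February 2019: February 12, 2019.
2nd Tuesday of March 2019: March 12, 2019.
2nd Tuesday of April 2019: April 9, 2019.
May 2019 — 2nd Tuesday is May 14, 2019.
June 2019 — 2nd Tuesday is June 11, 2019.

June 11, 2019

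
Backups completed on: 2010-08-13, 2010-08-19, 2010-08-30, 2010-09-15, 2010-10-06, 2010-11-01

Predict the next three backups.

2010-12-02, 2011-01-07, 2011-02-17

The spacing grows by 5 each time: 6, 11, 16, 21, 26 days.
Next gap: 31 days. 2010-11-01 + 31 days = 2010-12-02.
Next gap: 36 days. 2010-12-02 + 36 days = 2011-01-07.
Next gap: 41 days. 2011-01-07 + 41 days = 2011-02-17.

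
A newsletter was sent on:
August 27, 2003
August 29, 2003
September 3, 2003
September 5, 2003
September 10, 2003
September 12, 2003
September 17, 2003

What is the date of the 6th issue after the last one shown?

Every event lands on a Wednesday or Friday (gaps cycle 2, 5, 2, 5, 2, 5).
So the schedule is: every Wednesday and Friday.
The following Friday is September 19, 2003.
The following Wednesday is September 24, 2003.
Next Friday: September 26, 2003.
Next Wednesday: October 1, 2003.
Next Friday: October 3, 2003.
The following Wednesday is October 8, 2003.

October 8, 2003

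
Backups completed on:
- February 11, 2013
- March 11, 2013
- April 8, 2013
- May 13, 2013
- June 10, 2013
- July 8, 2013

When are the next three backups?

All dates are Mondays, 28, 28, 35, 28, 28 days apart.
Specifically, the 2nd Monday of each month.
2nd Monday of August 2013: August 12, 2013.
2nd Monday of September 2013: September 9, 2013.
October 2013 — 2nd Monday is October 14, 2013.

August 12, 2013; September 9, 2013; October 14, 2013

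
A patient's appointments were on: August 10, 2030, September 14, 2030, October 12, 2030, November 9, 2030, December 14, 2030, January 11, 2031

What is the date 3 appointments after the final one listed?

April 12, 2031

All dates are Saturdays, 35, 28, 28, 35, 28 days apart.
Specifically, the 2nd Saturday of each month.
2nd Saturday of February 2031: February 8, 2031.
2nd Saturday of March 2031: March 8, 2031.
April 2031 — 2nd Saturday is April 12, 2031.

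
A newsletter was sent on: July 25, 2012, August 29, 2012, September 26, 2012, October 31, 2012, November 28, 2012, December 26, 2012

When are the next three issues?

Every date is a Wednesday; gaps 35, 28, 35, 28, 28 days.
Each is the last Wednesday of its month (at least one falls on the 29th or later, ruling out '4th Wednesday').
Last Wednesday of January 2013: January 30, 2013.
February 2013 ends with Wednesday February 27, 2013.
Last Wednesday of March 2013: March 27, 2013.

January 30, 2013; February 27, 2013; March 27, 2013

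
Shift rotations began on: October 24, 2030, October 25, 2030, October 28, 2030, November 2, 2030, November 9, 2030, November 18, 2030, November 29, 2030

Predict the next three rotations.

December 12, 2030; December 27, 2030; January 13, 2031

Gaps: 1, 3, 5, 7, 9, 11 days — each gap is 2 larger than the previous one.
Next gap: 13 days. November 29, 2030 + 13 days = December 12, 2030.
Next gap: 15 days. December 12, 2030 + 15 days = December 27, 2030.
Next gap: 17 days. December 27, 2030 + 17 days = January 13, 2031.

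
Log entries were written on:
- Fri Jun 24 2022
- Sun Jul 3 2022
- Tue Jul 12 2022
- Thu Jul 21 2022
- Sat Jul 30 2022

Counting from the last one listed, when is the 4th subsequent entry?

Gaps between consecutive events: 9, 9, 9, 9 days — a constant 9-day interval.
Sat Jul 30 2022 + 9 days = Mon Aug 8 2022.
Mon Aug 8 2022 + 9 days = Wed Aug 17 2022.
Wed Aug 17 2022 + 9 days = Fri Aug 26 2022.
Fri Aug 26 2022 + 9 days = Sun Sep 4 2022.

Sun Sep 4 2022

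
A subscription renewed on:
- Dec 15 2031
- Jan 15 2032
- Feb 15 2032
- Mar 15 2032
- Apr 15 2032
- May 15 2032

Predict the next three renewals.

Jun 15 2032, Jul 15 2032, Aug 15 2032

The day-of-month is always 15 (31, 31, 29, 31, 30 days between events).
So this recurs on the 15th of each month.
June 2032: Jun 15 2032.
Next: July 2032 → Jul 15 2032.
Next: August 2032 → Aug 15 2032.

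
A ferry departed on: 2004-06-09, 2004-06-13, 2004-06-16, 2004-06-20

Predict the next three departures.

2004-06-23, 2004-06-27, 2004-06-30

Gaps: 4, 3, 4 days — not constant, but cyclic with period 2.
The events fall on every Wednesday and Sunday.
Next Wednesday: 2004-06-23.
The following Sunday is 2004-06-27.
The following Wednesday is 2004-06-30.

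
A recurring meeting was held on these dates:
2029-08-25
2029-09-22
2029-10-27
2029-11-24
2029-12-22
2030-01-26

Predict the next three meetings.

2030-02-23, 2030-03-23, 2030-04-27

Gaps: 28, 35, 28, 28, 35 days — a mix of 28 and 35. Every date is a Saturday.
Each is the 4th Saturday of its month.
4th Saturday of February 2030: 2030-02-23.
March 2030 — 4th Saturday is 2030-03-23.
April 2030 — 4th Saturday is 2030-04-27.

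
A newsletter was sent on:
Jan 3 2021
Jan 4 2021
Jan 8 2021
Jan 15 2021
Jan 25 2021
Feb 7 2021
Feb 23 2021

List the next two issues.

Mar 14 2021, Apr 5 2021

Intervals are 1, 4, 7, 10, 13, 16 days — an arithmetic progression with common difference 3.
Next gap: 19 days. Feb 23 2021 + 19 days = Mar 14 2021.
Next gap: 22 days. Mar 14 2021 + 22 days = Apr 5 2021.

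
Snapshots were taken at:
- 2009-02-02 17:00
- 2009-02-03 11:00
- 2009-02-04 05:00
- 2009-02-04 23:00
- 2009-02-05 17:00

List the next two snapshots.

2009-02-06 11:00, 2009-02-07 05:00

Gaps: 18, 18, 18, 18 hours — each event is 18 hours after the previous one.
2009-02-05 17:00 + 18 h = 2009-02-06 11:00.
2009-02-06 11:00 + 18 h = 2009-02-07 05:00.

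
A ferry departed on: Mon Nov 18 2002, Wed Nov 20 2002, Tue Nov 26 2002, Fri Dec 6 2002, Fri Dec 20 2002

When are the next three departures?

The spacing grows by 4 each time: 2, 6, 10, 14 days.
Next gap: 18 days. Fri Dec 20 2002 + 18 days = Tue Jan 7 2003.
Next gap: 22 days. Tue Jan 7 2003 + 22 days = Wed Jan 29 2003.
Next gap: 26 days. Wed Jan 29 2003 + 26 days = Mon Feb 24 2003.

Tue Jan 7 2003, Wed Jan 29 2003, Mon Feb 24 2003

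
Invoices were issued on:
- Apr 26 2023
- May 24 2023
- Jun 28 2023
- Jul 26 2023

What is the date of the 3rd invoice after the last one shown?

Oct 25 2023

These are Wednesdays at 28- or 35-day spacing (28, 35, 28).
The pattern: 4th Wednesday of the month.
August 2023 — 4th Wednesday is Aug 23 2023.
September 2023 — 4th Wednesday is Sep 27 2023.
October 2023 — 4th Wednesday is Oct 25 2023.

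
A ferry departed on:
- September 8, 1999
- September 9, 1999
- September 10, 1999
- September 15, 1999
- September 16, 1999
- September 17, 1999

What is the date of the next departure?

September 22, 1999

Every event lands on a Wednesday or Thursday or Friday (gaps cycle 1, 1, 5, 1, 1).
So the schedule is: every Wednesday, Thursday and Friday.
Next Wednesday: September 22, 1999.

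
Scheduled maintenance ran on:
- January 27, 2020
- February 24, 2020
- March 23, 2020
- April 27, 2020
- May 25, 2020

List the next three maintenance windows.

These are Mondays at 28- or 35-day spacing (28, 28, 35, 28).
The pattern: 4th Monday of the month.
4th Monday of June 2020: June 22, 2020.
July 2020 — 4th Monday is July 27, 2020.
4th Monday of August 2020: August 24, 2020.

June 22, 2020; July 27, 2020; August 24, 2020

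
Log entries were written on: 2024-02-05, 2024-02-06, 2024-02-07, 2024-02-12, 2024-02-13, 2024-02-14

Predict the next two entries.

2024-02-19, 2024-02-20

Gaps: 1, 1, 5, 1, 1 days — not constant, but cyclic with period 3.
The events fall on every Monday, Tuesday and Wednesday.
The following Monday is 2024-02-19.
Next Tuesday: 2024-02-20.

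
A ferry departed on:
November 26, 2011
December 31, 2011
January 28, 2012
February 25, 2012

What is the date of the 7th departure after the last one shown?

Every date is a Saturday; gaps 35, 28, 28 days.
Each is the last Saturday of its month (at least one falls on the 29th or later, ruling out '4th Saturday').
March 2012 ends with Saturday March 31, 2012.
April 2012 ends with Saturday April 28, 2012.
Last Saturday of May 2012: May 26, 2012.
June 2012 ends with Saturday June 30, 2012.
Last Saturday of July 2012: July 28, 2012.
Last Saturday of August 2012: August 25, 2012.
Last Saturday of September 2012: September 29, 2012.

September 29, 2012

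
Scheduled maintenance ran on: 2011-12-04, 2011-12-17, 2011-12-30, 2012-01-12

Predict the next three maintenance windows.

2012-01-25, 2012-02-07, 2012-02-20

Every event comes 13 days after the last (13, 13, 13).
2012-01-12 + 13 days = 2012-01-25.
2012-01-25 + 13 days = 2012-02-07.
2012-02-07 + 13 days = 2012-02-20.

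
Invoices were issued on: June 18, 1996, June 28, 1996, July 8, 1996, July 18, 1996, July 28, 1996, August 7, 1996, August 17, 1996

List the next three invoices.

Every event comes 10 days after the last (10, 10, 10, 10, 10, 10).
August 17, 1996 + 10 days = August 27, 1996.
August 27, 1996 + 10 days = September 6, 1996.
September 6, 1996 + 10 days = September 16, 1996.

August 27, 1996; September 6, 1996; September 16, 1996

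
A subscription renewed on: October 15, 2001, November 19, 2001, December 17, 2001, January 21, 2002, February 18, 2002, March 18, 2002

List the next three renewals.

April 15, 2002; May 20, 2002; June 17, 2002

Gaps: 35, 28, 35, 28, 28 days — a mix of 28 and 35. Every date is a Monday.
Each is the 3rd Monday of its month.
April 2002 — 3rd Monday is April 15, 2002.
May 2002 — 3rd Monday is May 20, 2002.
June 2002 — 3rd Monday is June 17, 2002.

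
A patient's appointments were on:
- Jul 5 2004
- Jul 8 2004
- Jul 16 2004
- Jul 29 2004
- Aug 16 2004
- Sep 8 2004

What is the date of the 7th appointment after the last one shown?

Jul 6 2005

Gaps: 3, 8, 13, 18, 23 days — each gap is 5 larger than the previous one.
Next gap: 28 days. Sep 8 2004 + 28 days = Oct 6 2004.
Next gap: 33 days. Oct 6 2004 + 33 days = Nov 8 2004.
Next gap: 38 days. Nov 8 2004 + 38 days = Dec 16 2004.
Next gap: 43 days. Dec 16 2004 + 43 days = Jan 28 2005.
Next gap: 48 days. Jan 28 2005 + 48 days = Mar 17 2005.
Next gap: 53 days. Mar 17 2005 + 53 days = May 9 2005.
Next gap: 58 days. May 9 2005 + 58 days = Jul 6 2005.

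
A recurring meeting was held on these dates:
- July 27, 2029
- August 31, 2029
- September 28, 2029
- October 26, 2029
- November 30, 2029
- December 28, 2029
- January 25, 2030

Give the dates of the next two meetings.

These are Fridays with 35, 28, 28, 35, 28, 28-day gaps.
Each is the final Friday of its month — August 31, 2029 is past the 28th, so '4th Friday' doesn't fit.
Last Friday of February 2030: February 22, 2030.
March 2030 ends with Friday March 29, 2030.

February 22, 2030; March 29, 2030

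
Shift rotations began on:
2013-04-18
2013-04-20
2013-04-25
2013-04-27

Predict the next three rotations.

2013-05-02, 2013-05-04, 2013-05-09

Every event lands on a Thursday or Saturday (gaps cycle 2, 5, 2).
So the schedule is: every Thursday and Saturday.
The following Thursday is 2013-05-02.
Next Saturday: 2013-05-04.
Next Thursday: 2013-05-09.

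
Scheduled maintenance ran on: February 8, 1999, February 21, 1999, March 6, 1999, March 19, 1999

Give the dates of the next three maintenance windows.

Gaps between consecutive events: 13, 13, 13 days — a constant 13-day interval.
March 19, 1999 + 13 days = April 1, 1999.
April 1, 1999 + 13 days = April 14, 1999.
April 14, 1999 + 13 days = April 27, 1999.

April 1, 1999; April 14, 1999; April 27, 1999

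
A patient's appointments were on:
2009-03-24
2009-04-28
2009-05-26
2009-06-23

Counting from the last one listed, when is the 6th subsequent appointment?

2009-12-22

These are Tuesdays at 28- or 35-day spacing (35, 28, 28).
The pattern: 4th Tuesday of the month.
July 2009 — 4th Tuesday is 2009-07-28.
August 2009 — 4th Tuesday is 2009-08-25.
September 2009 — 4th Tuesday is 2009-09-22.
October 2009 — 4th Tuesday is 2009-10-27.
4th Tuesday of November 2009: 2009-11-24.
December 2009 — 4th Tuesday is 2009-12-22.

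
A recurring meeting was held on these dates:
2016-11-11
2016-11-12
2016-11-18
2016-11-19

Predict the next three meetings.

2016-11-25, 2016-11-26, 2016-12-02

The gap pattern 1, 6, 1 repeats every 2 events.
These are the Fridays and Saturdays of each week.
The following Friday is 2016-11-25.
The following Saturday is 2016-11-26.
Next Friday: 2016-12-02.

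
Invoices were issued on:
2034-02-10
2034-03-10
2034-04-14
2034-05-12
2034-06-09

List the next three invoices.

Gaps: 28, 35, 28, 28 days — a mix of 28 and 35. Every date is a Friday.
Each is the 2nd Friday of its month.
July 2034 — 2nd Friday is 2034-07-14.
August 2034 — 2nd Friday is 2034-08-11.
2nd Friday of September 2034: 2034-09-08.

2034-07-14, 2034-08-11, 2034-09-08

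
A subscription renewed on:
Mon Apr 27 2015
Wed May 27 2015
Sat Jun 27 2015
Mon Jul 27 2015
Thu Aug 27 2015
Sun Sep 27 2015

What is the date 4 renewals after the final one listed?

The day-of-month is always 27 (30, 31, 30, 31, 31 days between events).
So this recurs on the 27th of each month.
Next: October 2015 → Tue Oct 27 2015.
Next: November 2015 → Fri Nov 27 2015.
Next: December 2015 → Sun Dec 27 2015.
Next: January 2016 → Wed Jan 27 2016.

Wed Jan 27 2016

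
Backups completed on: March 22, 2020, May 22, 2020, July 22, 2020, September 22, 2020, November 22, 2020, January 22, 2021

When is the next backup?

March 22, 2021

Each date is the 22nd; the gaps (61, 61, 62, 61, 61) track the month lengths.
The rule is the 22nd of every 2 months.
March 2021: March 22, 2021.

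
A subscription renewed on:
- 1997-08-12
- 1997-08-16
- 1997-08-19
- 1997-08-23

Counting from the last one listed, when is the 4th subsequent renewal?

1997-09-06

The gap pattern 4, 3, 4 repeats every 2 events.
These are the Tuesdays and Saturdays of each week.
Next Tuesday: 1997-08-26.
Next Saturday: 1997-08-30.
The following Tuesday is 1997-09-02.
The following Saturday is 1997-09-06.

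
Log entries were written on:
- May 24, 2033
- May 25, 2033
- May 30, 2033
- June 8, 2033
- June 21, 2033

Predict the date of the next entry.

Gaps: 1, 5, 9, 13 days — each gap is 4 larger than the previous one.
Next gap: 17 days. June 21, 2033 + 17 days = July 8, 2033.

July 8, 2033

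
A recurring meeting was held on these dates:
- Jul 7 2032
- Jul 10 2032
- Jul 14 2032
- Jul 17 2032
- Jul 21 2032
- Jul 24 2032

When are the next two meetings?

The gap pattern 3, 4, 3, 4, 3 repeats every 2 events.
These are the Wednesdays and Saturdays of each week.
Next Wednesday: Jul 28 2032.
Next Saturday: Jul 31 2032.

Jul 28 2032, Jul 31 2032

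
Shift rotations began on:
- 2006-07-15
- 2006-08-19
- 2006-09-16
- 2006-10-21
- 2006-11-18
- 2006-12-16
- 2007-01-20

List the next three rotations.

Gaps: 35, 28, 35, 28, 28, 35 days — a mix of 28 and 35. Every date is a Saturday.
Each is the 3rd Saturday of its month.
February 2007 — 3rd Saturday is 2007-02-17.
March 2007 — 3rd Saturday is 2007-03-17.
3rd Saturday of April 2007: 2007-04-21.

2007-02-17, 2007-03-17, 2007-04-21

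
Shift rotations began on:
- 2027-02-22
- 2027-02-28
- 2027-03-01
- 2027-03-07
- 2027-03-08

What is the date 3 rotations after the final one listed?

The gap pattern 6, 1, 6, 1 repeats every 2 events.
These are the Mondays and Sundays of each week.
The following Sunday is 2027-03-14.
Next Monday: 2027-03-15.
The following Sunday is 2027-03-21.

2027-03-21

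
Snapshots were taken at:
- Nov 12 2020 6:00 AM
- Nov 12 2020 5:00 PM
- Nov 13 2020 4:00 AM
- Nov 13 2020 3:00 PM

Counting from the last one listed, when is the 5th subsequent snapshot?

Gaps: 11, 11, 11 hours — each event is 11 hours after the previous one.
Nov 13 2020 3:00 PM + 11 h = Nov 14 2020 2:00 AM.
Nov 14 2020 2:00 AM + 11 h = Nov 14 2020 1:00 PM.
Nov 14 2020 1:00 PM + 11 h = Nov 15 2020 12:00 AM.
Nov 15 2020 12:00 AM + 11 h = Nov 15 2020 11:00 AM.
Nov 15 2020 11:00 AM + 11 h = Nov 15 2020 10:00 PM.

Nov 15 2020 10:00 PM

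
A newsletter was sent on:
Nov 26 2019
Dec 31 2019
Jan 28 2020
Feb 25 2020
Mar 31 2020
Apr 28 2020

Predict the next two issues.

Every date is a Tuesday; gaps 35, 28, 28, 35, 28 days.
Each is the last Tuesday of its month (at least one falls on the 29th or later, ruling out '4th Tuesday').
May 2020 ends with Tuesday May 26 2020.
Last Tuesday of June 2020: Jun 30 2020.

May 26 2020, Jun 30 2020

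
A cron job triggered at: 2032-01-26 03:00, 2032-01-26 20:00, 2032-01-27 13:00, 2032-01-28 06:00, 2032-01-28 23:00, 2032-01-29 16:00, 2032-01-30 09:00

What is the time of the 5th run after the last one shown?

Gaps: 17, 17, 17, 17, 17, 17 hours — each event is 17 hours after the previous one.
2032-01-30 09:00 + 17 h = 2032-01-31 02:00.
2032-01-31 02:00 + 17 h = 2032-01-31 19:00.
2032-01-31 19:00 + 17 h = 2032-02-01 12:00.
2032-02-01 12:00 + 17 h = 2032-02-02 05:00.
2032-02-02 05:00 + 17 h = 2032-02-02 22:00.

2032-02-02 22:00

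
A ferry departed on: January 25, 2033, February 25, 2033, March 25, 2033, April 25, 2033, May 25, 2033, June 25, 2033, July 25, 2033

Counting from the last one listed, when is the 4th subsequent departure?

November 25, 2033

The day-of-month is always 25 (31, 28, 31, 30, 31, 30 days between events).
So this recurs on the 25th of each month.
Next: August 2033 → August 25, 2033.
September 2033: September 25, 2033.
Next: October 2033 → October 25, 2033.
Next: November 2033 → November 25, 2033.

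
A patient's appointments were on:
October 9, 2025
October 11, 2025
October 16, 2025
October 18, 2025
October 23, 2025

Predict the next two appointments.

Every event lands on a Thursday or Saturday (gaps cycle 2, 5, 2, 5).
So the schedule is: every Thursday and Saturday.
The following Saturday is October 25, 2025.
Next Thursday: October 30, 2025.

October 25, 2025; October 30, 2025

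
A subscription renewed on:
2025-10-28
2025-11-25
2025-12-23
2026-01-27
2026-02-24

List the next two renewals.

2026-03-24, 2026-04-28

Gaps: 28, 28, 35, 28 days — a mix of 28 and 35. Every date is a Tuesday.
Each is the 4th Tuesday of its month.
March 2026 — 4th Tuesday is 2026-03-24.
4th Tuesday of April 2026: 2026-04-28.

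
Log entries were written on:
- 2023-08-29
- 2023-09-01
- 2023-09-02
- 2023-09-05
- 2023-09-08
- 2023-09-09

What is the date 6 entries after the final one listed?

Every event lands on a Tuesday or Friday or Saturday (gaps cycle 3, 1, 3, 3, 1).
So the schedule is: every Tuesday, Friday and Saturday.
Next Tuesday: 2023-09-12.
The following Friday is 2023-09-15.
The following Saturday is 2023-09-16.
The following Tuesday is 2023-09-19.
Next Friday: 2023-09-22.
Next Saturday: 2023-09-23.

2023-09-23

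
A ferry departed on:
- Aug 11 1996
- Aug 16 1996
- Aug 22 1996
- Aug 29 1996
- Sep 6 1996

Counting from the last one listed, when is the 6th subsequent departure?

Gaps: 5, 6, 7, 8 days — each gap is 1 larger than the previous one.
Next gap: 9 days. Sep 6 1996 + 9 days = Sep 15 1996.
Next gap: 10 days. Sep 15 1996 + 10 days = Sep 25 1996.
Next gap: 11 days. Sep 25 1996 + 11 days = Oct 6 1996.
Next gap: 12 days. Oct 6 1996 + 12 days = Oct 18 1996.
Next gap: 13 days. Oct 18 1996 + 13 days = Oct 31 1996.
Next gap: 14 days. Oct 31 1996 + 14 days = Nov 14 1996.

Nov 14 1996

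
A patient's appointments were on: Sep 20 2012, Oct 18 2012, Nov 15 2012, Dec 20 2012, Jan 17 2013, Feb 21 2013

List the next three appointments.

Gaps: 28, 28, 35, 28, 35 days — a mix of 28 and 35. Every date is a Thursday.
Each is the 3rd Thursday of its month.
March 2013 — 3rd Thursday is Mar 21 2013.
April 2013 — 3rd Thursday is Apr 18 2013.
May 2013 — 3rd Thursday is May 16 2013.

Mar 21 2013, Apr 18 2013, May 16 2013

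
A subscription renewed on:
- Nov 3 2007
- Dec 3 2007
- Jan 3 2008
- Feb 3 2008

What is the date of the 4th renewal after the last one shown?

Each date is the 3rd; the gaps (30, 31, 31) track the month lengths.
The rule is the 3rd of each month.
March 2008: Mar 3 2008.
Next: April 2008 → Apr 3 2008.
May 2008: May 3 2008.
Next: June 2008 → Jun 3 2008.

Jun 3 2008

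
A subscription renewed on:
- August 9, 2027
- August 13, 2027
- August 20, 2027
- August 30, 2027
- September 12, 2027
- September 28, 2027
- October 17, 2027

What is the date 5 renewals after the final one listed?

March 5, 2028

Gaps: 4, 7, 10, 13, 16, 19 days — each gap is 3 larger than the previous one.
Next gap: 22 days. October 17, 2027 + 22 days = November 8, 2027.
Next gap: 25 days. November 8, 2027 + 25 days = December 3, 2027.
Next gap: 28 days. December 3, 2027 + 28 days = December 31, 2027.
Next gap: 31 days. December 31, 2027 + 31 days = January 31, 2028.
Next gap: 34 days. January 31, 2028 + 34 days = March 5, 2028.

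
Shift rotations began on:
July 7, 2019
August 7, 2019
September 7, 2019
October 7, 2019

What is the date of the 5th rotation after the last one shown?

Each date is the 7th; the gaps (31, 31, 30) track the month lengths.
The rule is the 7th of each month.
Next: November 2019 → November 7, 2019.
December 2019: December 7, 2019.
Next: January 2020 → January 7, 2020.
February 2020: February 7, 2020.
March 2020: March 7, 2020.

March 7, 2020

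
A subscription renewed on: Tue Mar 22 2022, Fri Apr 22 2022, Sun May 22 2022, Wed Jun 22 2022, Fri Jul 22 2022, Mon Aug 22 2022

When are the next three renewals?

The day-of-month is always 22 (31, 30, 31, 30, 31 days between events).
So this recurs on the 22nd of each month.
Next: September 2022 → Thu Sep 22 2022.
October 2022: Sat Oct 22 2022.
November 2022: Tue Nov 22 2022.

Thu Sep 22 2022, Sat Oct 22 2022, Tue Nov 22 2022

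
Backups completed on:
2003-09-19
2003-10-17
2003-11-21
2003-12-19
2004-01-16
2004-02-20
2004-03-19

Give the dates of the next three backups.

All dates are Fridays, 28, 35, 28, 28, 35, 28 days apart.
Specifically, the 3rd Friday of each month.
3rd Friday of April 2004: 2004-04-16.
3rd Friday of May 2004: 2004-05-21.
June 2004 — 3rd Friday is 2004-06-18.

2004-04-16, 2004-05-21, 2004-06-18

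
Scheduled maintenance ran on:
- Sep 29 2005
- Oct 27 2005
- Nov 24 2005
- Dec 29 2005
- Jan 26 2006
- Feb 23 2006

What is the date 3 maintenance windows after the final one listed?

These are Thursdays with 28, 28, 35, 28, 28-day gaps.
Each is the final Thursday of its month — Sep 29 2005 is past the 28th, so '4th Thursday' doesn't fit.
Last Thursday of March 2006: Mar 30 2006.
Last Thursday of April 2006: Apr 27 2006.
Last Thursday of May 2006: May 25 2006.

May 25 2006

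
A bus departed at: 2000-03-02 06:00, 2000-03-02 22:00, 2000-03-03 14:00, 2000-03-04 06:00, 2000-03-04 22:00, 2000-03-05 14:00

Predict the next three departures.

Spacing: 16, 16, 16, 16, 16 h — constant 16 h.
2000-03-05 14:00 + 16 h = 2000-03-06 06:00.
2000-03-06 06:00 + 16 h = 2000-03-06 22:00.
2000-03-06 22:00 + 16 h = 2000-03-07 14:00.

2000-03-06 06:00, 2000-03-06 22:00, 2000-03-07 14:00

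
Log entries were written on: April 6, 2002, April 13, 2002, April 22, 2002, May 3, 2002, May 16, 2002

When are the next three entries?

May 31, 2002; June 17, 2002; July 6, 2002

Intervals are 7, 9, 11, 13 days — an arithmetic progression with common difference 2.
Next gap: 15 days. May 16, 2002 + 15 days = May 31, 2002.
Next gap: 17 days. May 31, 2002 + 17 days = June 17, 2002.
Next gap: 19 days. June 17, 2002 + 19 days = July 6, 2002.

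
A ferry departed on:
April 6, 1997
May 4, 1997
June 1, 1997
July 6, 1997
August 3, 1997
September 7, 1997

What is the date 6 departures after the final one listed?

March 1, 1998

These are Sundays at 28- or 35-day spacing (28, 28, 35, 28, 35).
The pattern: 1st Sunday of the month.
1st Sunday of October 1997: October 5, 1997.
1st Sunday of November 1997: November 2, 1997.
December 1997 — 1st Sunday is December 7, 1997.
1st Sunday of January 1998: January 4, 1998.
February 1998 — 1st Sunday is February 1, 1998.
1st Sunday of March 1998: March 1, 1998.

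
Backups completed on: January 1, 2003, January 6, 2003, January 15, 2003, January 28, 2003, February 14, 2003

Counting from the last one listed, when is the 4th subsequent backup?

The spacing grows by 4 each time: 5, 9, 13, 17 days.
Next gap: 21 days. February 14, 2003 + 21 days = March 7, 2003.
Next gap: 25 days. March 7, 2003 + 25 days = April 1, 2003.
Next gap: 29 days. April 1, 2003 + 29 days = April 30, 2003.
Next gap: 33 days. April 30, 2003 + 33 days = June 2, 2003.

June 2, 2003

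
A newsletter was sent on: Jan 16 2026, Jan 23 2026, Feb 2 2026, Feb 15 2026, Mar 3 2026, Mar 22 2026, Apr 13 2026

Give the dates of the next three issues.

May 8 2026, Jun 5 2026, Jul 6 2026

The spacing grows by 3 each time: 7, 10, 13, 16, 19, 22 days.
Next gap: 25 days. Apr 13 2026 + 25 days = May 8 2026.
Next gap: 28 days. May 8 2026 + 28 days = Jun 5 2026.
Next gap: 31 days. Jun 5 2026 + 31 days = Jul 6 2026.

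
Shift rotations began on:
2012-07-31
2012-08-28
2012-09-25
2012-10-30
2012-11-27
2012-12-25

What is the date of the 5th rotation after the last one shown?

2013-05-28

Every date is a Tuesday; gaps 28, 28, 35, 28, 28 days.
Each is the last Tuesday of its month (at least one falls on the 29th or later, ruling out '4th Tuesday').
January 2013 ends with Tuesday 2013-01-29.
Last Tuesday of February 2013: 2013-02-26.
Last Tuesday of March 2013: 2013-03-26.
Last Tuesday of April 2013: 2013-04-30.
May 2013 ends with Tuesday 2013-05-28.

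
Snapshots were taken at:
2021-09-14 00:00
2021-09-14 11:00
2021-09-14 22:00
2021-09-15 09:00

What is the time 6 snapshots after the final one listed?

2021-09-18 03:00

Gaps: 11, 11, 11 hours — each event is 11 hours after the previous one.
2021-09-15 09:00 + 11 h = 2021-09-15 20:00.
2021-09-15 20:00 + 11 h = 2021-09-16 07:00.
2021-09-16 07:00 + 11 h = 2021-09-16 18:00.
2021-09-16 18:00 + 11 h = 2021-09-17 05:00.
2021-09-17 05:00 + 11 h = 2021-09-17 16:00.
2021-09-17 16:00 + 11 h = 2021-09-18 03:00.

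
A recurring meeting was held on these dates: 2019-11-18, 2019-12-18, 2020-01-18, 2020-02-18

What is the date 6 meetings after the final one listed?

2020-08-18

The day-of-month is always 18 (30, 31, 31 days between events).
So this recurs on the 18th of each month.
March 2020: 2020-03-18.
Next: April 2020 → 2020-04-18.
May 2020: 2020-05-18.
June 2020: 2020-06-18.
Next: July 2020 → 2020-07-18.
Next: August 2020 → 2020-08-18.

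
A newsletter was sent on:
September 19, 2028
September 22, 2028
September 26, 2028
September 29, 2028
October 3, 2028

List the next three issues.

Every event lands on a Tuesday or Friday (gaps cycle 3, 4, 3, 4).
So the schedule is: every Tuesday and Friday.
Next Friday: October 6, 2028.
Next Tuesday: October 10, 2028.
The following Friday is October 13, 2028.

October 6, 2028; October 10, 2028; October 13, 2028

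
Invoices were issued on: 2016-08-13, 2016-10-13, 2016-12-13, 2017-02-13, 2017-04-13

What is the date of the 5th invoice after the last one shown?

Gaps: 61, 61, 62, 59 days — not constant. Every event is on the 13th of the month.
Pattern: the 13th of every 2 months.
Next: June 2017 → 2017-06-13.
August 2017: 2017-08-13.
Next: October 2017 → 2017-10-13.
December 2017: 2017-12-13.
February 2018: 2018-02-13.

2018-02-13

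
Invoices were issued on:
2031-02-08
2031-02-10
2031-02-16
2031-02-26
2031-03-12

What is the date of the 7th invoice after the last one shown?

The spacing grows by 4 each time: 2, 6, 10, 14 days.
Next gap: 18 days. 2031-03-12 + 18 days = 2031-03-30.
Next gap: 22 days. 2031-03-30 + 22 days = 2031-04-21.
Next gap: 26 days. 2031-04-21 + 26 days = 2031-05-17.
Next gap: 30 days. 2031-05-17 + 30 days = 2031-06-16.
Next gap: 34 days. 2031-06-16 + 34 days = 2031-07-20.
Next gap: 38 days. 2031-07-20 + 38 days = 2031-08-27.
Next gap: 42 days. 2031-08-27 + 42 days = 2031-10-08.

2031-10-08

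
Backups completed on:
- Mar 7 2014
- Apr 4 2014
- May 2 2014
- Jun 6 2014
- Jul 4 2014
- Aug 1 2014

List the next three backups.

Sep 5 2014, Oct 3 2014, Nov 7 2014

All dates are Fridays, 28, 28, 35, 28, 28 days apart.
Specifically, the 1st Friday of each month.
September 2014 — 1st Friday is Sep 5 2014.
October 2014 — 1st Friday is Oct 3 2014.
1st Friday of November 2014: Nov 7 2014.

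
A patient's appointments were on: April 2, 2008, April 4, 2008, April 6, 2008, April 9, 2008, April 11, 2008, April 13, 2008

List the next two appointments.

April 16, 2008; April 18, 2008

Every event lands on a Wednesday or Friday or Sunday (gaps cycle 2, 2, 3, 2, 2).
So the schedule is: every Wednesday, Friday and Sunday.
Next Wednesday: April 16, 2008.
The following Friday is April 18, 2008.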